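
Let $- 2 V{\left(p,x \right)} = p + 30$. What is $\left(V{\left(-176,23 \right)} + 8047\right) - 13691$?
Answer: $-5571$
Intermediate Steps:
$V{\left(p,x \right)} = -15 - \frac{p}{2}$ ($V{\left(p,x \right)} = - \frac{p + 30}{2} = - \frac{30 + p}{2} = -15 - \frac{p}{2}$)
$\left(V{\left(-176,23 \right)} + 8047\right) - 13691 = \left(\left(-15 - -88\right) + 8047\right) - 13691 = \left(\left(-15 + 88\right) + 8047\right) - 13691 = \left(73 + 8047\right) - 13691 = 8120 - 13691 = -5571$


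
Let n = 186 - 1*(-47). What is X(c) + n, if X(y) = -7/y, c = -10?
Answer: 2337/10 ≈ 233.70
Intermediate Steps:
n = 233 (n = 186 + 47 = 233)
X(c) + n = -7/(-10) + 233 = -7*(-⅒) + 233 = 7/10 + 233 = 2337/10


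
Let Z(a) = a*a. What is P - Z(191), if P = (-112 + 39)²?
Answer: -31152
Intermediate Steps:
Z(a) = a²
P = 5329 (P = (-73)² = 5329)
P - Z(191) = 5329 - 1*191² = 5329 - 1*36481 = 5329 - 36481 = -31152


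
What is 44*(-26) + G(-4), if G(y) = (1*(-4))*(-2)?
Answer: -1136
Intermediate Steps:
G(y) = 8 (G(y) = -4*(-2) = 8)
44*(-26) + G(-4) = 44*(-26) + 8 = -1144 + 8 = -1136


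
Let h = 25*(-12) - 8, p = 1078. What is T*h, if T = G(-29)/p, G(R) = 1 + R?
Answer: 8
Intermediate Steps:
h = -308 (h = -300 - 8 = -308)
T = -2/77 (T = (1 - 29)/1078 = -28*1/1078 = -2/77 ≈ -0.025974)
T*h = -2/77*(-308) = 8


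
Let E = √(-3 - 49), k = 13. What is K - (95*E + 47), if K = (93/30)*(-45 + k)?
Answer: -731/5 - 190*I*√13 ≈ -146.2 - 685.05*I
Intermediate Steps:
K = -496/5 (K = (93/30)*(-45 + 13) = (93*(1/30))*(-32) = (31/10)*(-32) = -496/5 ≈ -99.200)
E = 2*I*√13 (E = √(-52) = 2*I*√13 ≈ 7.2111*I)
K - (95*E + 47) = -496/5 - (95*(2*I*√13) + 47) = -496/5 - (190*I*√13 + 47) = -496/5 - (47 + 190*I*√13) = -496/5 + (-47 - 190*I*√13) = -731/5 - 190*I*√13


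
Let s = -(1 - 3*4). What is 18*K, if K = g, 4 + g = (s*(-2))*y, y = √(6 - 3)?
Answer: -72 - 396*√3 ≈ -757.89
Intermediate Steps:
y = √3 ≈ 1.7320
s = 11 (s = -(1 - 12) = -1*(-11) = 11)
g = -4 - 22*√3 (g = -4 + (11*(-2))*√3 = -4 - 22*√3 ≈ -42.105)
K = -4 - 22*√3 ≈ -42.105
18*K = 18*(-4 - 22*√3) = -72 - 396*√3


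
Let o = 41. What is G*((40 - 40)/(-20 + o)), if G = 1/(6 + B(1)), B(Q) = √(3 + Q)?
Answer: 0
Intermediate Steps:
G = ⅛ (G = 1/(6 + √(3 + 1)) = 1/(6 + √4) = 1/(6 + 2) = 1/8 = ⅛ ≈ 0.12500)
G*((40 - 40)/(-20 + o)) = ((40 - 40)/(-20 + 41))/8 = (0/21)/8 = (0*(1/21))/8 = (⅛)*0 = 0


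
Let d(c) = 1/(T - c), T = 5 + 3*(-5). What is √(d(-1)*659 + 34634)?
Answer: √311047/3 ≈ 185.91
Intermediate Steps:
T = -10 (T = 5 - 15 = -10)
d(c) = 1/(-10 - c)
√(d(-1)*659 + 34634) = √(-1/(10 - 1)*659 + 34634) = √(-1/9*659 + 34634) = √(-1*⅑*659 + 34634) = √(-⅑*659 + 34634) = √(-659/9 + 34634) = √(311047/9) = √311047/3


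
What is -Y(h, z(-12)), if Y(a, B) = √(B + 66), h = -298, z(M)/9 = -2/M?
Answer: -3*√30/2 ≈ -8.2158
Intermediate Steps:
z(M) = -18/M (z(M) = 9*(-2/M) = -18/M)
Y(a, B) = √(66 + B)
-Y(h, z(-12)) = -√(66 - 18/(-12)) = -√(66 - 18*(-1/12)) = -√(66 + 3/2) = -√(135/2) = -3*√30/2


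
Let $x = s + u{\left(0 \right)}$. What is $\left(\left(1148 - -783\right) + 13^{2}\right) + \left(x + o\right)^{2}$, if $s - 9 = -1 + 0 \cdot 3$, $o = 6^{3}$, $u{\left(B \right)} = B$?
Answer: $52276$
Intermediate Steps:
$o = 216$
$s = 8$ ($s = 9 + \left(-1 + 0 \cdot 3\right) = 9 + \left(-1 + 0\right) = 9 - 1 = 8$)
$x = 8$ ($x = 8 + 0 = 8$)
$\left(\left(1148 - -783\right) + 13^{2}\right) + \left(x + o\right)^{2} = \left(\left(1148 - -783\right) + 13^{2}\right) + \left(8 + 216\right)^{2} = \left(\left(1148 + 783\right) + 169\right) + 224^{2} = \left(1931 + 169\right) + 50176 = 2100 + 50176 = 52276$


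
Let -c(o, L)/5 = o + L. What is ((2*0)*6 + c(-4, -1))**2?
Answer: 625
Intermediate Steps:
c(o, L) = -5*L - 5*o (c(o, L) = -5*(o + L) = -5*(L + o) = -5*L - 5*o)
((2*0)*6 + c(-4, -1))**2 = ((2*0)*6 + (-5*(-1) - 5*(-4)))**2 = (0*6 + (5 + 20))**2 = (0 + 25)**2 = 25**2 = 625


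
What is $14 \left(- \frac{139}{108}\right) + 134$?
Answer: $\frac{6263}{54} \approx 115.98$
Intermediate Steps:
$14 \left(- \frac{139}{108}\right) + 134 = - \frac{973}{54} + 134 = \frac{6263}{54}$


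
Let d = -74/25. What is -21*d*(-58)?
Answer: -90132/25 ≈ -3605.3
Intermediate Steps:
d = -74/25 (d = -74*1/25 = -74/25 ≈ -2.9600)
-21*d*(-58) = -21*(-74/25)*(-58) = (1554/25)*(-58) = -90132/25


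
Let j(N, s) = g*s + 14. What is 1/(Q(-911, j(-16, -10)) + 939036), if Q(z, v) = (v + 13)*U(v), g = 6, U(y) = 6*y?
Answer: 1/948144 ≈ 1.0547e-6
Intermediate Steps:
j(N, s) = 14 + 6*s (j(N, s) = 6*s + 14 = 14 + 6*s)
Q(z, v) = 6*v*(13 + v) (Q(z, v) = (v + 13)*(6*v) = (13 + v)*(6*v) = 6*v*(13 + v))
1/(Q(-911, j(-16, -10)) + 939036) = 1/(6*(14 + 6*(-10))*(13 + (14 + 6*(-10))) + 939036) = 1/(6*(14 - 60)*(13 + (14 - 60)) + 939036) = 1/(6*(-46)*(13 - 46) + 939036) = 1/(6*(-46)*(-33) + 939036) = 1/(9108 + 939036) = 1/948144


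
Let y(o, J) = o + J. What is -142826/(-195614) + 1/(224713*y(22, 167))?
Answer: 3032964267448/4153937329899 ≈ 0.73014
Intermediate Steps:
y(o, J) = J + o
-142826/(-195614) + 1/(224713*y(22, 167)) = -142826/(-195614) + 1/(224713*(167 + 22)) = -142826*(-1/195614) + (1/224713)/189 = 71413/97807 + (1/224713)*(1/189) = 71413/97807 + 1/42470757 = 3032964267448/4153937329899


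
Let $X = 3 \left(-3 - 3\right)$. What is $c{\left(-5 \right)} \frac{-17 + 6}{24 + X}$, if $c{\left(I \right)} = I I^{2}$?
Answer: $\frac{1375}{6} \approx 229.17$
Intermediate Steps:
$X = -18$ ($X = 3 \left(-6\right) = -18$)
$c{\left(I \right)} = I^{3}$
$c{\left(-5 \right)} \frac{-17 + 6}{24 + X} = \left(-5\right)^{3} \frac{-17 + 6}{24 - 18} = - 125 \left(- \frac{11}{6}\right) = - 125 \left(\left(-11\right) \frac{1}{6}\right) = \left(-125\right) \left(- \frac{11}{6}\right) = \frac{1375}{6}$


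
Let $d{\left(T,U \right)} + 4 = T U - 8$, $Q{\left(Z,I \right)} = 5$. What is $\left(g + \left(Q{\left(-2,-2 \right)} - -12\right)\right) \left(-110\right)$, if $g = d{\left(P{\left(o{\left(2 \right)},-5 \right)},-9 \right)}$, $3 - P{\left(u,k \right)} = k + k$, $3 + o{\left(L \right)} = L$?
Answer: $12320$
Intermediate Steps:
$o{\left(L \right)} = -3 + L$
$P{\left(u,k \right)} = 3 - 2 k$ ($P{\left(u,k \right)} = 3 - \left(k + k\right) = 3 - 2 k$)
$d{\left(T,U \right)} = -12 + T U$ ($d{\left(T,U \right)} = -4 + \left(T U - 8\right) = -4 + \left(-8 + T U\right) = -12 + T U$)
$g = -129$ ($g = -12 + \left(3 - -10\right) \left(-9\right) = -12 + \left(3 + 10\right) \left(-9\right) = -12 + 13 \left(-9\right) = -12 - 117 = -129$)
$\left(g + \left(Q{\left(-2,-2 \right)} - -12\right)\right) \left(-110\right) = \left(-129 + \left(5 - -12\right)\right) \left(-110\right) = \left(-129 + \left(5 + 12\right)\right) \left(-110\right) = \left(-129 + 17\right) \left(-110\right) = \left(-112\right) \left(-110\right) = 12320$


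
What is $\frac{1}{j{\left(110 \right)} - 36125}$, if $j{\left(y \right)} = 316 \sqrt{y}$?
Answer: $- \frac{7225}{258806293} - \frac{316 \sqrt{110}}{1294031465} \approx -3.0478 \cdot 10^{-5}$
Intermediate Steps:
$\frac{1}{j{\left(110 \right)} - 36125} = \frac{1}{316 \sqrt{110} - 36125} = \frac{1}{-36125 + 316 \sqrt{110}}$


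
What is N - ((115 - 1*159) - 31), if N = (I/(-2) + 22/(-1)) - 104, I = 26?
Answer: -64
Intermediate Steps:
N = -139 (N = (26/(-2) + 22/(-1)) - 104 = (26*(-½) + 22*(-1)) - 104 = (-13 - 22) - 104 = -35 - 104 = -139)
N - ((115 - 1*159) - 31) = -139 - ((115 - 1*159) - 31) = -139 - ((115 - 159) - 31) = -139 - (-44 - 31) = -139 - 1*(-75) = -139 + 75 = -64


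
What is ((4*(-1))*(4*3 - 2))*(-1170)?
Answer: 46800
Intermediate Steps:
((4*(-1))*(4*3 - 2))*(-1170) = -4*(12 - 2)*(-1170) = -4*10*(-1170) = -40*(-1170) = 46800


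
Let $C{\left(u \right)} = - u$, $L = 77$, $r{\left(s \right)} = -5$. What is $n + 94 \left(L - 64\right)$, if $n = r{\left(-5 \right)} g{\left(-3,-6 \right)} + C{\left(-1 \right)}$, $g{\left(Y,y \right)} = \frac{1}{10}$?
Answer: $\frac{2445}{2} \approx 1222.5$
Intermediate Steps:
$g{\left(Y,y \right)} = \frac{1}{10}$
$n = \frac{1}{2}$ ($n = \left(-5\right) \frac{1}{10} - -1 = - \frac{1}{2} + 1 = \frac{1}{2} \approx 0.5$)
$n + 94 \left(L - 64\right) = \frac{1}{2} + 94 \left(77 - 64\right) = \frac{1}{2} + 94 \cdot 13 = \frac{1}{2} + 1222 = \frac{2445}{2}$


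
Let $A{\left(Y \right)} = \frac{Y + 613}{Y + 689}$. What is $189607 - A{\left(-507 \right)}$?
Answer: $\frac{17254184}{91} \approx 1.8961 \cdot 10^{5}$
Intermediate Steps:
$A{\left(Y \right)} = \frac{613 + Y}{689 + Y}$
$189607 - A{\left(-507 \right)} = 189607 - \frac{613 - 507}{689 - 507} = 189607 - \frac{1}{182} \cdot 106 = 189607 - \frac{53}{91} = \frac{17254184}{91}$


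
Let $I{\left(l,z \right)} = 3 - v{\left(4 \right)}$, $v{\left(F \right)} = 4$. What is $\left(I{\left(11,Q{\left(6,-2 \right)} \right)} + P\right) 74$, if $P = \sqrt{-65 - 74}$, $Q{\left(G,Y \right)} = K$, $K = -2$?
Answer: $-74 + 74 i \sqrt{139} \approx -74.0 + 872.45 i$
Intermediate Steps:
$Q{\left(G,Y \right)} = -2$
$P = i \sqrt{139}$ ($P = \sqrt{-139} = i \sqrt{139} \approx 11.79 i$)
$I{\left(l,z \right)} = -1$ ($I{\left(l,z \right)} = 3 - 4 = -1$)
$\left(I{\left(11,Q{\left(6,-2 \right)} \right)} + P\right) 74 = \left(-1 + i \sqrt{139}\right) 74 = -74 + 74 i \sqrt{139}$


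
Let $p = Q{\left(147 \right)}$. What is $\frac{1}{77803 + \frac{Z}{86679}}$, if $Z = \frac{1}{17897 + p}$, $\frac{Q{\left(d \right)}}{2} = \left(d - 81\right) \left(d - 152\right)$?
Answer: $\frac{1494085923}{116244367067170} \approx 1.2853 \cdot 10^{-5}$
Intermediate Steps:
$Q{\left(d \right)} = 2 \left(-152 + d\right) \left(-81 + d\right)$ ($Q{\left(d \right)} = 2 \left(d - 81\right) \left(d - 152\right) = 2 \left(-81 + d\right) \left(-152 + d\right) = 2 \left(-152 + d\right) \left(-81 + d\right)$)
$p = -660$ ($p = 24624 - 68502 + 2 \cdot 147^{2} = 24624 - 68502 + 2 \cdot 21609 = 24624 - 68502 + 43218 = -660$)
$Z = \frac{1}{17237}$ ($Z = \frac{1}{17897 - 660} = \frac{1}{17237} \approx 5.8015 \cdot 10^{-5}$)
$\frac{1}{77803 + \frac{Z}{86679}} = \frac{1}{77803 + \frac{1}{17237 \cdot 86679}} = \frac{1}{77803 + \frac{1}{17237} \cdot \frac{1}{86679}} = \frac{1}{77803 + \frac{1}{1494085923}} = \frac{1}{\frac{116244367067170}{1494085923}} = \frac{1494085923}{116244367067170}$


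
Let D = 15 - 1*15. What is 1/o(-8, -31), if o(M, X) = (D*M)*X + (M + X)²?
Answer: 1/1521 ≈ 0.00065746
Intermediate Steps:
D = 0 (D = 15 - 15 = 0)
o(M, X) = (M + X)² (o(M, X) = (0*M)*X + (M + X)² = 0*X + (M + X)² = 0 + (M + X)² = (M + X)²)
1/o(-8, -31) = 1/((-8 - 31)²) = 1/((-39)²) = 1/1521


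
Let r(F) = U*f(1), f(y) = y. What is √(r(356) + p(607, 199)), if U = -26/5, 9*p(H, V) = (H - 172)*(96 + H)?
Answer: √7643955/15 ≈ 184.32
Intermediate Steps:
p(H, V) = (-172 + H)*(96 + H)/9 (p(H, V) = ((H - 172)*(96 + H))/9 = ((-172 + H)*(96 + H))/9 = (-172 + H)*(96 + H)/9)
U = -26/5 (U = -26*⅕ = -26/5 ≈ -5.2000)
r(F) = -26/5 (r(F) = -26/5*1 = -26/5)
√(r(356) + p(607, 199)) = √(-26/5 + (-5504/3 - 76/9*607 + (⅑)*607²)) = √(-26/5 + (-5504/3 - 46132/9 + (⅑)*368449)) = √(-26/5 + (-5504/3 - 46132/9 + 368449/9)) = √(-26/5 + 101935/3) = √(509597/15) = √7643955/15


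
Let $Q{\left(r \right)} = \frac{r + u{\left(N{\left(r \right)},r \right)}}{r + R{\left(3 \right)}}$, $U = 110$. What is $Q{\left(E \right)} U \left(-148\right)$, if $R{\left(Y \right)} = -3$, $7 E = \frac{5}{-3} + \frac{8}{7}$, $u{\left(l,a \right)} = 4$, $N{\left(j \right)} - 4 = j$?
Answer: $\frac{2348390}{113} \approx 20782.0$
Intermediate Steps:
$N{\left(j \right)} = 4 + j$
$E = - \frac{11}{147}$ ($E = \frac{\frac{5}{-3} + \frac{8}{7}}{7} = \frac{5 \left(- \frac{1}{3}\right) + 8 \cdot \frac{1}{7}}{7} = \frac{- \frac{5}{3} + \frac{8}{7}}{7} = \frac{1}{7} \left(- \frac{11}{21}\right) = - \frac{11}{147} \approx -0.07483$)
$Q{\left(r \right)} = \frac{4 + r}{-3 + r}$ ($Q{\left(r \right)} = \frac{r + 4}{r - 3} = \frac{4 + r}{-3 + r}$)
$Q{\left(E \right)} U \left(-148\right) = \frac{4 - \frac{11}{147}}{-3 - \frac{11}{147}} \cdot 110 \left(-148\right) = \frac{1}{- \frac{452}{147}} \cdot \frac{577}{147} \cdot 110 \left(-148\right) = \left(- \frac{147}{452}\right) \frac{577}{147} \cdot 110 \left(-148\right) = \left(- \frac{577}{452}\right) 110 \left(-148\right) = \left(- \frac{31735}{226}\right) \left(-148\right) = \frac{2348390}{113}$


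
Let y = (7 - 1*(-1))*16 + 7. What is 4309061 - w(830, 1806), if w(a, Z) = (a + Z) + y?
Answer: 4306290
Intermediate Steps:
y = 135 (y = (7 + 1)*16 + 7 = 8*16 + 7 = 128 + 7 = 135)
w(a, Z) = 135 + Z + a (w(a, Z) = (a + Z) + 135 = (Z + a) + 135 = 135 + Z + a)
4309061 - w(830, 1806) = 4309061 - (135 + 1806 + 830) = 4309061 - 1*2771 = 4309061 - 2771 = 4306290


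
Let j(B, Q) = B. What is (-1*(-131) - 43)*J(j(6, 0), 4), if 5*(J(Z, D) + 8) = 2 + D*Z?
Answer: -1232/5 ≈ -246.40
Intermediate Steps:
J(Z, D) = -38/5 + D*Z/5 (J(Z, D) = -8 + (2 + D*Z)/5 = -8 + (⅖ + D*Z/5) = -38/5 + D*Z/5)
(-1*(-131) - 43)*J(j(6, 0), 4) = (-1*(-131) - 43)*(-38/5 + (⅕)*4*6) = (131 - 43)*(-38/5 + 24/5) = 88*(-14/5) = -1232/5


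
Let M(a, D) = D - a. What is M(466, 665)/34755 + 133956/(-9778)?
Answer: -2326847479/169917195 ≈ -13.694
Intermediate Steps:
M(466, 665)/34755 + 133956/(-9778) = (665 - 1*466)/34755 + 133956/(-9778) = (665 - 466)*(1/34755) + 133956*(-1/9778) = 199*(1/34755) - 66978/4889 = 199/34755 - 66978/4889 = -2326847479/169917195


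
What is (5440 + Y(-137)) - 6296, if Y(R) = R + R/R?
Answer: -992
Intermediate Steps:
Y(R) = 1 + R (Y(R) = R + 1 = 1 + R)
(5440 + Y(-137)) - 6296 = (5440 + (1 - 137)) - 6296 = (5440 - 136) - 6296 = 5304 - 6296 = -992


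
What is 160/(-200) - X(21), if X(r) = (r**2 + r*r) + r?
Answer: -4519/5 ≈ -903.80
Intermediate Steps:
X(r) = r + 2*r**2 (X(r) = (r**2 + r**2) + r = 2*r**2 + r = r + 2*r**2)
160/(-200) - X(21) = 160/(-200) - 21*(1 + 2*21) = 160*(-1/200) - 21*(1 + 42) = -4/5 - 21*43 = -4/5 - 1*903 = -4/5 - 903 = -4519/5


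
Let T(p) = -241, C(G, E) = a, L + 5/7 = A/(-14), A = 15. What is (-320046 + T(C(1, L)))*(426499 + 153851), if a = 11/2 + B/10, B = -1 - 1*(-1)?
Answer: -185878560450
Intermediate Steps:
B = 0 (B = -1 + 1 = 0)
L = -25/14 (L = -5/7 + 15/(-14) = -5/7 + 15*(-1/14) = -5/7 - 15/14 = -25/14 ≈ -1.7857)
a = 11/2 (a = 11/2 + 0/10 = 11*(1/2) + 0*(1/10) = 11/2 + 0 = 11/2 ≈ 5.5000)
C(G, E) = 11/2
(-320046 + T(C(1, L)))*(426499 + 153851) = (-320046 - 241)*(426499 + 153851) = -320287*580350 = -185878560450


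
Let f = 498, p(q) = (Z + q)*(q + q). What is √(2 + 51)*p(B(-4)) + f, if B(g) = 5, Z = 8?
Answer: 498 + 130*√53 ≈ 1444.4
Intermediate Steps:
p(q) = 2*q*(8 + q) (p(q) = (8 + q)*(q + q) = (8 + q)*(2*q) = 2*q*(8 + q))
√(2 + 51)*p(B(-4)) + f = √(2 + 51)*(2*5*(8 + 5)) + 498 = √53*(2*5*13) + 498 = √53*130 + 498 = 130*√53 + 498 = 498 + 130*√53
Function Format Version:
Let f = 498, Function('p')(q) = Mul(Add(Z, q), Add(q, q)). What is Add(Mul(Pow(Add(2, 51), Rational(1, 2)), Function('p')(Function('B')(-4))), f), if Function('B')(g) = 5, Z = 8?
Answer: Add(498, Mul(130, Pow(53, Rational(1, 2)))) ≈ 1444.4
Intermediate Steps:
Function('p')(q) = Mul(2, q, Add(8, q)) (Function('p')(q) = Mul(Add(8, q), Add(q, q)) = Mul(Add(8, q), Mul(2, q)) = Mul(2, q, Add(8, q)))
Add(Mul(Pow(Add(2, 51), Rational(1, 2)), Function('p')(Function('B')(-4))), f) = Add(Mul(Pow(Add(2, 51), Rational(1, 2)), Mul(2, 5, Add(8, 5))), 498) = Add(Mul(Pow(53, Rational(1, 2)), Mul(2, 5, 13)), 498) = Add(Mul(Pow(53, Rational(1, 2)), 130), 498) = Add(Mul(130, Pow(53, Rational(1, 2))), 498) = Add(498, Mul(130, Pow(53, Rational(1, 2))))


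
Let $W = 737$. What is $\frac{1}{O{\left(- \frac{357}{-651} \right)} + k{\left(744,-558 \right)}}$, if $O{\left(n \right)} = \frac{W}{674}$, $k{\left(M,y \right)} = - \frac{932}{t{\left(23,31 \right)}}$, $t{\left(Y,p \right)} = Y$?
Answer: $- \frac{15502}{611217} \approx -0.025363$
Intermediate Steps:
$k{\left(M,y \right)} = - \frac{932}{23}$
$O{\left(n \right)} = \frac{737}{674}$
$\frac{1}{O{\left(- \frac{357}{-651} \right)} + k{\left(744,-558 \right)}} = \frac{1}{\frac{737}{674} - \frac{932}{23}} = \frac{1}{- \frac{611217}{15502}} = - \frac{15502}{611217}$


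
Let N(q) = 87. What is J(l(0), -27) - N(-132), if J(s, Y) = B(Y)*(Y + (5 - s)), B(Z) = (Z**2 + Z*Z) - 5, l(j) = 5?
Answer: -39318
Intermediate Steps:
B(Z) = -5 + 2*Z**2 (B(Z) = (Z**2 + Z**2) - 5 = 2*Z**2 - 5 = -5 + 2*Z**2)
J(s, Y) = (-5 + 2*Y**2)*(5 + Y - s) (J(s, Y) = (-5 + 2*Y**2)*(Y + (5 - s)) = (-5 + 2*Y**2)*(5 + Y - s))
J(l(0), -27) - N(-132) = (-5 + 2*(-27)**2)*(5 - 27 - 1*5) - 1*87 = (-5 + 2*729)*(5 - 27 - 5) - 87 = (-5 + 1458)*(-27) - 87 = 1453*(-27) - 87 = -39231 - 87 = -39318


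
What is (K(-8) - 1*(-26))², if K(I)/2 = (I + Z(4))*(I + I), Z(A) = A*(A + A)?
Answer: 550564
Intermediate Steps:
Z(A) = 2*A² (Z(A) = A*(2*A) = 2*A²)
K(I) = 4*I*(32 + I) (K(I) = 2*((I + 2*4²)*(I + I)) = 2*((I + 2*16)*(2*I)) = 2*((I + 32)*(2*I)) = 2*((32 + I)*(2*I)) = 2*(2*I*(32 + I)) = 4*I*(32 + I))
(K(-8) - 1*(-26))² = (4*(-8)*(32 - 8) - 1*(-26))² = (4*(-8)*24 + 26)² = (-768 + 26)² = (-742)² = 550564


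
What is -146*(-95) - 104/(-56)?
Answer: 97103/7 ≈ 13872.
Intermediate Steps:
-146*(-95) - 104/(-56) = 13870 - 104*(-1/56) = 13870 + 13/7 = 97103/7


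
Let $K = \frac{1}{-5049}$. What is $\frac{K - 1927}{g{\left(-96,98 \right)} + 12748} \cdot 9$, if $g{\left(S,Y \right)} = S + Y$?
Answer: $- \frac{4864712}{3576375} \approx -1.3602$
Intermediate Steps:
$K = - \frac{1}{5049} \approx -0.00019806$
$\frac{K - 1927}{g{\left(-96,98 \right)} + 12748} \cdot 9 = \frac{- \frac{1}{5049} - 1927}{\left(-96 + 98\right) + 12748} \cdot 9 = - \frac{9729424}{5049 \left(2 + 12748\right)} 9 = - \frac{9729424}{5049 \cdot 12750} \cdot 9 = \left(- \frac{9729424}{5049}\right) \frac{1}{12750} \cdot 9 = \left(- \frac{4864712}{32187375}\right) 9 = - \frac{4864712}{3576375}$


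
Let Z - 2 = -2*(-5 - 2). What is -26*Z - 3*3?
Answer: -425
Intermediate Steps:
Z = 16 (Z = 2 - 2*(-5 - 2) = 2 - 2*(-7) = 2 + 14 = 16)
-26*Z - 3*3 = -26*16 - 3*3 = -416 - 9 = -425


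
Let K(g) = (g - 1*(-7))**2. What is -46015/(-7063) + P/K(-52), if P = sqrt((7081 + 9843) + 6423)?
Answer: 46015/7063 + sqrt(23347)/2025 ≈ 6.5904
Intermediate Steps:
K(g) = (7 + g)**2 (K(g) = (g + 7)**2 = (7 + g)**2)
P = sqrt(23347) (P = sqrt(16924 + 6423) = sqrt(23347) ≈ 152.80)
-46015/(-7063) + P/K(-52) = -46015/(-7063) + sqrt(23347)/((7 - 52)**2) = -46015*(-1/7063) + sqrt(23347)/((-45)**2) = 46015/7063 + sqrt(23347)/2025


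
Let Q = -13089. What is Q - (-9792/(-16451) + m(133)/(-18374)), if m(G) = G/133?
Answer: -3956600753743/302270674 ≈ -13090.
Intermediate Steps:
m(G) = G/133 (m(G) = G*(1/133) = G/133)
Q - (-9792/(-16451) + m(133)/(-18374)) = -13089 - (-9792/(-16451) + ((1/133)*133)/(-18374)) = -13089 - (-9792*(-1/16451) + 1*(-1/18374)) = -13089 - (9792/16451 - 1/18374) = -13089 - 1*179901757/302270674 = -13089 - 179901757/302270674 = -3956600753743/302270674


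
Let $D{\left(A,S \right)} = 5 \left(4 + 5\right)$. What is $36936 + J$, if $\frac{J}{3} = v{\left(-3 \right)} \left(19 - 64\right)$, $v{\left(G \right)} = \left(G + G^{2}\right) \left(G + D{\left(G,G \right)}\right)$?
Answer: $2916$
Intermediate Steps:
$D{\left(A,S \right)} = 45$ ($D{\left(A,S \right)} = 5 \cdot 9 = 45$)
$v{\left(G \right)} = \left(45 + G\right) \left(G + G^{2}\right)$ ($v{\left(G \right)} = \left(G + G^{2}\right) \left(G + 45\right) = \left(G + G^{2}\right) \left(45 + G\right) = \left(45 + G\right) \left(G + G^{2}\right)$)
$J = -34020$ ($J = 3 - 3 \left(45 + \left(-3\right)^{2} + 46 \left(-3\right)\right) \left(19 - 64\right) = 3 - 3 \left(45 + 9 - 138\right) \left(-45\right) = 3 \left(-3\right) \left(-84\right) \left(-45\right) = 3 \cdot 252 \left(-45\right) = 3 \left(-11340\right) = -34020$)
$36936 + J = 36936 - 34020 = 2916$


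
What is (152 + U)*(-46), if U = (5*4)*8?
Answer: -14352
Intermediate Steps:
U = 160 (U = 20*8 = 160)
(152 + U)*(-46) = (152 + 160)*(-46) = 312*(-46) = -14352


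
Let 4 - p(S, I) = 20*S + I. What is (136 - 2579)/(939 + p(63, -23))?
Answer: 349/42 ≈ 8.3095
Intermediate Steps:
p(S, I) = 4 - I - 20*S (p(S, I) = 4 - (20*S + I) = 4 - (I + 20*S) = 4 + (-I - 20*S) = 4 - I - 20*S)
(136 - 2579)/(939 + p(63, -23)) = (136 - 2579)/(939 + (4 - 1*(-23) - 20*63)) = -2443/(939 + (4 + 23 - 1260)) = -2443/(939 - 1233) = -2443/(-294) = -2443*(-1/294) = 349/42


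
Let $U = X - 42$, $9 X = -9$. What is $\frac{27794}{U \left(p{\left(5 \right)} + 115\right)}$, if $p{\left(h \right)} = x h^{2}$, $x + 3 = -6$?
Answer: $\frac{13897}{2365} \approx 5.8761$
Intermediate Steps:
$x = -9$ ($x = -3 - 6 = -9$)
$X = -1$ ($X = \frac{1}{9} \left(-9\right) = -1$)
$p{\left(h \right)} = - 9 h^{2}$
$U = -43$ ($U = -1 - 42 = -43$)
$\frac{27794}{U \left(p{\left(5 \right)} + 115\right)} = \frac{27794}{\left(-43\right) \left(- 9 \cdot 5^{2} + 115\right)} = \frac{27794}{\left(-43\right) \left(\left(-9\right) 25 + 115\right)} = \frac{27794}{\left(-43\right) \left(-225 + 115\right)} = \frac{27794}{\left(-43\right) \left(-110\right)} = \frac{27794}{4730} = 27794 \cdot \frac{1}{4730} = \frac{13897}{2365}$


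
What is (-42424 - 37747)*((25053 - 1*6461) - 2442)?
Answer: -1294761650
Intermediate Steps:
(-42424 - 37747)*((25053 - 1*6461) - 2442) = -80171*((25053 - 6461) - 2442) = -80171*(18592 - 2442) = -80171*16150 = -1294761650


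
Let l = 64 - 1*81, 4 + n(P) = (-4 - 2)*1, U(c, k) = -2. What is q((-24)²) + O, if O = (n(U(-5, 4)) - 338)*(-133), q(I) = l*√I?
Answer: 45876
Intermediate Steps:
n(P) = -10 (n(P) = -4 + (-4 - 2)*1 = -4 - 6*1 = -4 - 6 = -10)
l = -17 (l = 64 - 81 = -17)
q(I) = -17*√I
O = 46284 (O = (-10 - 338)*(-133) = -348*(-133) = 46284)
q((-24)²) + O = -17*√((-24)²) + 46284 = -17*√576 + 46284 = -17*24 + 46284 = -408 + 46284 = 45876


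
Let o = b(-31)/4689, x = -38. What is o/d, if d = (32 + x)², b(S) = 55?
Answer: 55/168804 ≈ 0.00032582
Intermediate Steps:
d = 36 (d = (32 - 38)² = (-6)² = 36)
o = 55/4689 ≈ 0.011730
o/d = (55/4689)/36 = (55/4689)*(1/36) = 55/168804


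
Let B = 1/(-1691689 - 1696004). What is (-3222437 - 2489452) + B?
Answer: -19350126382078/3387693 ≈ -5.7119e+6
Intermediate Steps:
B = -1/3387693 (B = 1/(-3387693) = -1/3387693 ≈ -2.9519e-7)
(-3222437 - 2489452) + B = (-3222437 - 2489452) - 1/3387693 = -5711889 - 1/3387693 = -19350126382078/3387693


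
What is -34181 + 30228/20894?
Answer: -357073793/10447 ≈ -34180.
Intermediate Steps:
-34181 + 30228/20894 = -34181 + 30228*(1/20894) = -34181 + 15114/10447 = -357073793/10447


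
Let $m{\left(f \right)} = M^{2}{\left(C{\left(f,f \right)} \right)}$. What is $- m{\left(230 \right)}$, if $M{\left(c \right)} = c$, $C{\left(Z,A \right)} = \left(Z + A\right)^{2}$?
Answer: $-44774560000$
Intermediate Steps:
$C{\left(Z,A \right)} = \left(A + Z\right)^{2}$
$m{\left(f \right)} = 16 f^{4}$ ($m{\left(f \right)} = \left(\left(f + f\right)^{2}\right)^{2} = \left(\left(2 f\right)^{2}\right)^{2} = \left(4 f^{2}\right)^{2} = 16 f^{4}$)
$- m{\left(230 \right)} = - 16 \cdot 230^{4} = - 16 \cdot 2798410000 = \left(-1\right) 44774560000 = -44774560000$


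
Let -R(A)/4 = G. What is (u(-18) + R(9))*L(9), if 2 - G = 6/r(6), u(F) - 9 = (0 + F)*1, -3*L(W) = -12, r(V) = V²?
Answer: -196/3 ≈ -65.333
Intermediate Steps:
L(W) = 4 (L(W) = -⅓*(-12) = 4)
u(F) = 9 + F (u(F) = 9 + (0 + F)*1 = 9 + F*1 = 9 + F)
G = 11/6 (G = 2 - 6/(6²) = 2 - 6/36 = 2 - 1*⅙ = 2 - ⅙ = 11/6 ≈ 1.8333)
R(A) = -22/3 (R(A) = -4*11/6 = -22/3)
(u(-18) + R(9))*L(9) = ((9 - 18) - 22/3)*4 = (-9 - 22/3)*4 = -49/3*4 = -196/3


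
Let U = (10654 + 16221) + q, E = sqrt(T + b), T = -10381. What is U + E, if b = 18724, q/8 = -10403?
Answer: -56349 + 9*sqrt(103) ≈ -56258.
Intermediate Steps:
q = -83224 (q = 8*(-10403) = -83224)
E = 9*sqrt(103) (E = sqrt(-10381 + 18724) = sqrt(8343) = 9*sqrt(103) ≈ 91.340)
U = -56349 (U = (10654 + 16221) - 83224 = 26875 - 83224 = -56349)
U + E = -56349 + 9*sqrt(103)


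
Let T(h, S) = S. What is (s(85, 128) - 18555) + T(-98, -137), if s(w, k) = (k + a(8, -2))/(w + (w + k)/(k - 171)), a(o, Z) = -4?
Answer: -32166266/1721 ≈ -18690.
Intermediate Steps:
s(w, k) = (-4 + k)/(w + (k + w)/(-171 + k)) (s(w, k) = (k - 4)/(w + (w + k)/(k - 171)) = (-4 + k)/(w + (k + w)/(-171 + k)))
(s(85, 128) - 18555) + T(-98, -137) = ((684 + 128² - 175*128)/(128 - 170*85 + 128*85) - 18555) - 137 = ((684 + 16384 - 22400)/(128 - 14450 + 10880) - 18555) - 137 = (-5332/(-3442) - 18555) - 137 = (-1/3442*(-5332) - 18555) - 137 = (2666/1721 - 18555) - 137 = -31930489/1721 - 137 = -32166266/1721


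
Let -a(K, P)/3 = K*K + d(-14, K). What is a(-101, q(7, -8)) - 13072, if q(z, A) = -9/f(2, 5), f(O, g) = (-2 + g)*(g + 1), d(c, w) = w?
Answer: -43372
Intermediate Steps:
f(O, g) = (1 + g)*(-2 + g) (f(O, g) = (-2 + g)*(1 + g) = (1 + g)*(-2 + g))
q(z, A) = -1/2 (q(z, A) = -9/(-2 + 5**2 - 1*5) = -9/(-2 + 25 - 5) = -9/18 = -9*1/18 = -1/2)
a(K, P) = -3*K - 3*K**2 (a(K, P) = -3*(K*K + K) = -3*(K**2 + K) = -3*(K + K**2) = -3*K - 3*K**2)
a(-101, q(7, -8)) - 13072 = 3*(-101)*(-1 - 1*(-101)) - 13072 = 3*(-101)*(-1 + 101) - 13072 = 3*(-101)*100 - 13072 = -30300 - 13072 = -43372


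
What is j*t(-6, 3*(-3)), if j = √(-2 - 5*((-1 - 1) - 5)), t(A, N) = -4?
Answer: -4*√33 ≈ -22.978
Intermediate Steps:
j = √33 (j = √(-2 - 5*(-2 - 5)) = √(-2 - 5*(-7)) = √(-2 + 35) = √33 ≈ 5.7446)
j*t(-6, 3*(-3)) = √33*(-4) = -4*√33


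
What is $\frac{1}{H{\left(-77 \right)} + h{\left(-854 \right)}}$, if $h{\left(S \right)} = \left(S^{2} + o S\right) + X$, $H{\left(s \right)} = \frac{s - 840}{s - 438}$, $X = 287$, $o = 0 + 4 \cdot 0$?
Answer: $\frac{515}{375746462} \approx 1.3706 \cdot 10^{-6}$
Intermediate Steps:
$o = 0$ ($o = 0 + 0 = 0$)
$H{\left(s \right)} = \frac{-840 + s}{-438 + s}$
$h{\left(S \right)} = 287 + S^{2}$ ($h{\left(S \right)} = \left(S^{2} + 0 S\right) + 287 = \left(S^{2} + 0\right) + 287 = S^{2} + 287 = 287 + S^{2}$)
$\frac{1}{H{\left(-77 \right)} + h{\left(-854 \right)}} = \frac{1}{\frac{-840 - 77}{-438 - 77} + \left(287 + \left(-854\right)^{2}\right)} = \frac{1}{\frac{1}{-515} \left(-917\right) + \left(287 + 729316\right)} = \frac{1}{\left(- \frac{1}{515}\right) \left(-917\right) + 729603} = \frac{1}{\frac{917}{515} + 729603} = \frac{1}{\frac{375746462}{515}} = \frac{515}{375746462}$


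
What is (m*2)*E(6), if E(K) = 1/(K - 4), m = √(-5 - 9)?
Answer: I*√14 ≈ 3.7417*I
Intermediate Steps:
m = I*√14 (m = √(-14) = I*√14 ≈ 3.7417*I)
E(K) = 1/(-4 + K)
(m*2)*E(6) = ((I*√14)*2)/(-4 + 6) = (2*I*√14)/2 = (2*I*√14)*(½) = I*√14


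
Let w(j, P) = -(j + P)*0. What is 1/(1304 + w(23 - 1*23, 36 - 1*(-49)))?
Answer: 1/1304 ≈ 0.00076687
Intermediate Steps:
w(j, P) = 0 (w(j, P) = -(P + j)*0 = (-P - j)*0 = 0)
1/(1304 + w(23 - 1*23, 36 - 1*(-49))) = 1/(1304 + 0) = 1/1304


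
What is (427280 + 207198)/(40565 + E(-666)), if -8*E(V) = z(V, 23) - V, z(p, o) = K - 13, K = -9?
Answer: 1268956/80969 ≈ 15.672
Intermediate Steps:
z(p, o) = -22 (z(p, o) = -9 - 13 = -22)
E(V) = 11/4 + V/8 (E(V) = -(-22 - V)/8 = 11/4 + V/8)
(427280 + 207198)/(40565 + E(-666)) = (427280 + 207198)/(40565 + (11/4 + (1/8)*(-666))) = 634478/(40565 + (11/4 - 333/4)) = 634478/(40565 - 161/2) = 634478/(80969/2) = 634478*(2/80969) = 1268956/80969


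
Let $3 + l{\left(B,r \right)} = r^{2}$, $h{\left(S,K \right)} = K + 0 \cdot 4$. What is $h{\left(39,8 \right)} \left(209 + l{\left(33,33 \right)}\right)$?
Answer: $10360$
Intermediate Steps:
$h{\left(S,K \right)} = K$ ($h{\left(S,K \right)} = K + 0 = K$)
$l{\left(B,r \right)} = -3 + r^{2}$
$h{\left(39,8 \right)} \left(209 + l{\left(33,33 \right)}\right) = 8 \left(209 - \left(3 - 33^{2}\right)\right) = 8 \left(209 + \left(-3 + 1089\right)\right) = 8 \left(209 + 1086\right) = 8 \cdot 1295 = 10360$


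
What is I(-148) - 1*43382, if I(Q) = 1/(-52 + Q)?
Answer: -8676401/200 ≈ -43382.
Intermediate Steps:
I(-148) - 1*43382 = 1/(-52 - 148) - 1*43382 = 1/(-200) - 43382 = -1/200 - 43382 = -8676401/200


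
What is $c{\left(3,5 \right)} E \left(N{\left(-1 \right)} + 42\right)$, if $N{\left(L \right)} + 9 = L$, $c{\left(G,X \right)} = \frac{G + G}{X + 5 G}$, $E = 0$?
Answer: $0$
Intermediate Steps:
$c{\left(G,X \right)} = \frac{2 G}{X + 5 G}$
$N{\left(L \right)} = -9 + L$
$c{\left(3,5 \right)} E \left(N{\left(-1 \right)} + 42\right) = 2 \cdot 3 \frac{1}{5 + 5 \cdot 3} \cdot 0 \left(\left(-9 - 1\right) + 42\right) = 2 \cdot 3 \frac{1}{5 + 15} \cdot 0 \left(-10 + 42\right) = 2 \cdot 3 \cdot \frac{1}{20} \cdot 0 \cdot 32 = \frac{3}{10} \cdot 0 \cdot 32 = 0 \cdot 32 = 0$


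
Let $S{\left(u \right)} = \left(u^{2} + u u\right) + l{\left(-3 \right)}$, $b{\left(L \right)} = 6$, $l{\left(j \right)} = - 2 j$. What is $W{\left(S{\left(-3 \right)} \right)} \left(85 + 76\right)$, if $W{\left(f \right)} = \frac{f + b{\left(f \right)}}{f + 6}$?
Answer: $161$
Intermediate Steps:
$S{\left(u \right)} = 6 + 2 u^{2}$ ($S{\left(u \right)} = \left(u^{2} + u u\right) - -6 = \left(u^{2} + u^{2}\right) + 6 = 2 u^{2} + 6 = 6 + 2 u^{2}$)
$W{\left(f \right)} = 1$ ($W{\left(f \right)} = \frac{f + 6}{f + 6} = \frac{6 + f}{6 + f} = 1$)
$W{\left(S{\left(-3 \right)} \right)} \left(85 + 76\right) = 1 \left(85 + 76\right) = 1 \cdot 161 = 161$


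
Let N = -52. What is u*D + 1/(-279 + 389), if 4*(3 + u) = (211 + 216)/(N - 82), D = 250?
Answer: -13990491/14740 ≈ -949.15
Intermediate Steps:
u = -2035/536 (u = -3 + ((211 + 216)/(-52 - 82))/4 = -3 + (427/(-134))/4 = -3 + (427*(-1/134))/4 = -3 + (1/4)*(-427/134) = -3 - 427/536 = -2035/536 ≈ -3.7966)
u*D + 1/(-279 + 389) = -2035/536*250 + 1/(-279 + 389) = -254375/268 + 1/110 = -13990491/14740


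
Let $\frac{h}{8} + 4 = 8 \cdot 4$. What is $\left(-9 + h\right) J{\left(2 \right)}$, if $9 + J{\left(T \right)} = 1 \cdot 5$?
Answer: $-860$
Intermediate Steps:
$J{\left(T \right)} = -4$ ($J{\left(T \right)} = -9 + 1 \cdot 5 = -9 + 5 = -4$)
$h = 224$ ($h = -32 + 8 \cdot 8 \cdot 4 = -32 + 8 \cdot 32 = -32 + 256 = 224$)
$\left(-9 + h\right) J{\left(2 \right)} = \left(-9 + 224\right) \left(-4\right) = 215 \left(-4\right) = -860$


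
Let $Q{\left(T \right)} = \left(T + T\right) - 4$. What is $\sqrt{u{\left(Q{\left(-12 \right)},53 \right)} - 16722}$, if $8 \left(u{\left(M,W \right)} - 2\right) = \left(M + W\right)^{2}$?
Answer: $\frac{i \sqrt{266270}}{4} \approx 129.0 i$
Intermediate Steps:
$Q{\left(T \right)} = -4 + 2 T$ ($Q{\left(T \right)} = 2 T - 4 = -4 + 2 T$)
$u{\left(M,W \right)} = 2 + \frac{\left(M + W\right)^{2}}{8}$
$\sqrt{u{\left(Q{\left(-12 \right)},53 \right)} - 16722} = \sqrt{\left(2 + \frac{\left(\left(-4 + 2 \left(-12\right)\right) + 53\right)^{2}}{8}\right) - 16722} = \sqrt{\left(2 + \frac{\left(\left(-4 - 24\right) + 53\right)^{2}}{8}\right) - 16722} = \sqrt{\left(2 + \frac{\left(-28 + 53\right)^{2}}{8}\right) - 16722} = \sqrt{\left(2 + \frac{25^{2}}{8}\right) - 16722} = \sqrt{\left(2 + \frac{1}{8} \cdot 625\right) - 16722} = \sqrt{\left(2 + \frac{625}{8}\right) - 16722} = \sqrt{\frac{641}{8} - 16722} = \sqrt{- \frac{133135}{8}} = \frac{i \sqrt{266270}}{4}$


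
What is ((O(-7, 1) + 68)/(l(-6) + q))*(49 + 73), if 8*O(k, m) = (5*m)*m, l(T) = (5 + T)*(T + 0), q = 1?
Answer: 33489/28 ≈ 1196.0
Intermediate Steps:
l(T) = T*(5 + T) (l(T) = (5 + T)*T = T*(5 + T))
O(k, m) = 5*m²/8 (O(k, m) = ((5*m)*m)/8 = (5*m²)/8 = 5*m²/8)
((O(-7, 1) + 68)/(l(-6) + q))*(49 + 73) = (((5/8)*1² + 68)/(-6*(5 - 6) + 1))*(49 + 73) = (((5/8)*1 + 68)/(-6*(-1) + 1))*122 = ((5/8 + 68)/(6 + 1))*122 = ((549/8)/7)*122 = ((549/8)*(⅐))*122 = (549/56)*122 = 33489/28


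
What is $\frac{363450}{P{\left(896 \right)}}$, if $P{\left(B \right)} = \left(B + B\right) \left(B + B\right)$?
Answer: $\frac{181725}{1605632} \approx 0.11318$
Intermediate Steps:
$P{\left(B \right)} = 4 B^{2}$ ($P{\left(B \right)} = 2 B 2 B = 4 B^{2}$)
$\frac{363450}{P{\left(896 \right)}} = \frac{363450}{4 \cdot 896^{2}} = \frac{363450}{4 \cdot 802816} = \frac{363450}{3211264} = 363450 \cdot \frac{1}{3211264} = \frac{181725}{1605632}$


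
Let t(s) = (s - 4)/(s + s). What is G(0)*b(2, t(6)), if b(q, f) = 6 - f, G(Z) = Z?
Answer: 0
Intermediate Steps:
t(s) = (-4 + s)/(2*s) (t(s) = (-4 + s)/((2*s)) = (-4 + s)*(1/(2*s)) = (-4 + s)/(2*s))
G(0)*b(2, t(6)) = 0*(6 - (-4 + 6)/(2*6)) = 0*(6 - 2/(2*6)) = 0*(6 - 1*⅙) = 0*(6 - ⅙) = 0*(35/6) = 0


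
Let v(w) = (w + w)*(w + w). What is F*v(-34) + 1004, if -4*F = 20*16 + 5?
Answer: -374696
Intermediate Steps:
F = -325/4 (F = -(20*16 + 5)/4 = -(320 + 5)/4 = -¼*325 = -325/4 ≈ -81.250)
v(w) = 4*w² (v(w) = (2*w)*(2*w) = 4*w²)
F*v(-34) + 1004 = -325*(-34)² + 1004 = -325*1156 + 1004 = -325/4*4624 + 1004 = -375700 + 1004 = -374696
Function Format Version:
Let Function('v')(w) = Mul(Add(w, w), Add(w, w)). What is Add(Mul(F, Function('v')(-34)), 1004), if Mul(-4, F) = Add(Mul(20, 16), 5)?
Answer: -374696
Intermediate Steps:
F = Rational(-325, 4) (F = Mul(Rational(-1, 4), Add(Mul(20, 16), 5)) = Mul(Rational(-1, 4), Add(320, 5)) = Mul(Rational(-1, 4), 325) = Rational(-325, 4) ≈ -81.250)
Function('v')(w) = Mul(4, Pow(w, 2)) (Function('v')(w) = Mul(Mul(2, w), Mul(2, w)) = Mul(4, Pow(w, 2)))
Add(Mul(F, Function('v')(-34)), 1004) = Add(Mul(Rational(-325, 4), Mul(4, Pow(-34, 2))), 1004) = Add(Mul(Rational(-325, 4), Mul(4, 1156)), 1004) = Add(Mul(Rational(-325, 4), 4624), 1004) = Add(-375700, 1004) = -374696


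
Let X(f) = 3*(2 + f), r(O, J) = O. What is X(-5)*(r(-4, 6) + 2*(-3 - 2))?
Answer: 126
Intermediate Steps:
X(f) = 6 + 3*f
X(-5)*(r(-4, 6) + 2*(-3 - 2)) = (6 + 3*(-5))*(-4 + 2*(-3 - 2)) = (6 - 15)*(-4 + 2*(-5)) = -9*(-4 - 10) = -9*(-14) = 126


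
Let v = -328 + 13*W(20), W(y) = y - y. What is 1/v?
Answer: -1/328 ≈ -0.0030488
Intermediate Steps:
W(y) = 0
v = -328 (v = -328 + 13*0 = -328 + 0 = -328)
1/v = 1/(-328) = -1/328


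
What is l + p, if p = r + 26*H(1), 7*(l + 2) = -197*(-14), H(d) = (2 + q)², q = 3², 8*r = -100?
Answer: 7051/2 ≈ 3525.5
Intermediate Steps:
r = -25/2 (r = (⅛)*(-100) = -25/2 ≈ -12.500)
q = 9
H(d) = 121 (H(d) = (2 + 9)² = 11² = 121)
l = 392 (l = -2 + (-197*(-14))/7 = -2 + (⅐)*2758 = -2 + 394 = 392)
p = 6267/2 (p = -25/2 + 26*121 = -25/2 + 3146 = 6267/2 ≈ 3133.5)
l + p = 392 + 6267/2 = 7051/2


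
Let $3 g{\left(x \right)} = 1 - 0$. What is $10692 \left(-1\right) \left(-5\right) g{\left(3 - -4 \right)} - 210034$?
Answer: $-192214$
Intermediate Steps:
$g{\left(x \right)} = \frac{1}{3}$ ($g{\left(x \right)} = \frac{1 - 0}{3} = \frac{1 + 0}{3} = \frac{1}{3} \cdot 1 = \frac{1}{3}$)
$10692 \left(-1\right) \left(-5\right) g{\left(3 - -4 \right)} - 210034 = 10692 \left(-1\right) \left(-5\right) \frac{1}{3} - 210034 = 10692 \cdot 5 \cdot \frac{1}{3} - 210034 = 10692 \cdot \frac{5}{3} - 210034 = 17820 - 210034 = -192214$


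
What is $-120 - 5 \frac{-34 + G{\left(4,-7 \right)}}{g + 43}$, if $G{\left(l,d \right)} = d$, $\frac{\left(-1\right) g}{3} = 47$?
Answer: $- \frac{11965}{98} \approx -122.09$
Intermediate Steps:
$g = -141$ ($g = \left(-3\right) 47 = -141$)
$-120 - 5 \frac{-34 + G{\left(4,-7 \right)}}{g + 43} = -120 - 5 \frac{-34 - 7}{-141 + 43} = -120 - 5 \left(- \frac{41}{-98}\right) = -120 - 5 \left(\left(-41\right) \left(- \frac{1}{98}\right)\right) = -120 - \frac{205}{98} = - \frac{11965}{98}$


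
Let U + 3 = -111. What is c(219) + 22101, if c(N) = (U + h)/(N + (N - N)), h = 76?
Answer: 4840081/219 ≈ 22101.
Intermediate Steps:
U = -114 (U = -3 - 111 = -114)
c(N) = -38/N (c(N) = (-114 + 76)/(N + (N - N)) = -38/(N + 0) = -38/N)
c(219) + 22101 = -38/219 + 22101 = 4840081/219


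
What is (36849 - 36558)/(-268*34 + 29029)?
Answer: 97/6639 ≈ 0.014611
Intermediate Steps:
(36849 - 36558)/(-268*34 + 29029) = 291/(-9112 + 29029) = 291/19917 = 291*(1/19917) = 97/6639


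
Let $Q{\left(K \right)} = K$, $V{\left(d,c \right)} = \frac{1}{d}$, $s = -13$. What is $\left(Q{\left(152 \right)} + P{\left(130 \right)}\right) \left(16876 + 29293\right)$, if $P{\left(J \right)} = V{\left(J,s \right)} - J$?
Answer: $\frac{132089509}{130} \approx 1.0161 \cdot 10^{6}$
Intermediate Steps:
$P{\left(J \right)} = \frac{1}{J} - J$
$\left(Q{\left(152 \right)} + P{\left(130 \right)}\right) \left(16876 + 29293\right) = \left(152 + \left(\frac{1}{130} - 130\right)\right) \left(16876 + 29293\right) = \left(152 + \left(\frac{1}{130} - 130\right)\right) 46169 = \left(152 - \frac{16899}{130}\right) 46169 = \frac{2861}{130} \cdot 46169 = \frac{132089509}{130}$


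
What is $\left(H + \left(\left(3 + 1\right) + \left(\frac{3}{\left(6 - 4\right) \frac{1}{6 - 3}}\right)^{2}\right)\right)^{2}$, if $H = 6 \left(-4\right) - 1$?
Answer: $\frac{9}{16} \approx 0.5625$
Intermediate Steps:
$H = -25$ ($H = -24 - 1 = -25$)
$\left(H + \left(\left(3 + 1\right) + \left(\frac{3}{\left(6 - 4\right) \frac{1}{6 - 3}}\right)^{2}\right)\right)^{2} = \left(-25 + \left(\left(3 + 1\right) + \left(\frac{3}{\left(6 - 4\right) \frac{1}{6 - 3}}\right)^{2}\right)\right)^{2} = \left(-25 + \left(4 + \left(\frac{3}{2 \cdot \frac{1}{3}}\right)^{2}\right)\right)^{2} = \left(-25 + \left(4 + \left(\frac{3}{\frac{2}{3}}\right)^{2}\right)\right)^{2} = \left(-25 + \left(4 + \left(3 \cdot \frac{3}{2}\right)^{2}\right)\right)^{2} = \left(-25 + \left(4 + \left(\frac{9}{2}\right)^{2}\right)\right)^{2} = \left(-25 + \left(4 + \frac{81}{4}\right)\right)^{2} = \left(-25 + \frac{97}{4}\right)^{2} = \left(- \frac{3}{4}\right)^{2} = \frac{9}{16}$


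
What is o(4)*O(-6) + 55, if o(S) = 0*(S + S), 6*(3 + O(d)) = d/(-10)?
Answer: 55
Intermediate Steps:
O(d) = -3 - d/60 (O(d) = -3 + (d/(-10))/6 = -3 + (d*(-⅒))/6 = -3 + (-d/10)/6 = -3 - d/60)
o(S) = 0 (o(S) = 0*(2*S) = 0)
o(4)*O(-6) + 55 = 0*(-3 - 1/60*(-6)) + 55 = 0*(-3 + ⅒) + 55 = 0*(-29/10) + 55 = 0 + 55 = 55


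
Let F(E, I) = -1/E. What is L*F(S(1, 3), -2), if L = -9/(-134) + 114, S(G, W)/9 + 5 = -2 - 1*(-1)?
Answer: 5095/2412 ≈ 2.1124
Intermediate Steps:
S(G, W) = -54 (S(G, W) = -45 + 9*(-2 - 1*(-1)) = -45 + 9*(-2 + 1) = -45 + 9*(-1) = -45 - 9 = -54)
L = 15285/134 (L = -9*(-1/134) + 114 = 9/134 + 114 = 15285/134 ≈ 114.07)
L*F(S(1, 3), -2) = 15285*(-1/(-54))/134 = 15285*(-1*(-1/54))/134 = (15285/134)*(1/54) = 5095/2412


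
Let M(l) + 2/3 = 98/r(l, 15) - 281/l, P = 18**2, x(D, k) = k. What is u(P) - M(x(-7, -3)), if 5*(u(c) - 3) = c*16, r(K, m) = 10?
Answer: 937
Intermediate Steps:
P = 324
M(l) = 137/15 - 281/l (M(l) = -2/3 + (98/10 - 281/l) = -2/3 + (98*(1/10) - 281/l) = -2/3 + (49/5 - 281/l) = 137/15 - 281/l)
u(c) = 3 + 16*c/5 (u(c) = 3 + (c*16)/5 = 3 + (16*c)/5 = 3 + 16*c/5)
u(P) - M(x(-7, -3)) = (3 + (16/5)*324) - (137/15 - 281/(-3)) = (3 + 5184/5) - (137/15 - 281*(-1/3)) = 5199/5 - (137/15 + 281/3) = 5199/5 - 1*514/5 = 5199/5 - 514/5 = 937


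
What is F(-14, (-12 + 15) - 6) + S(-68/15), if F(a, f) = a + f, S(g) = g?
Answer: -323/15 ≈ -21.533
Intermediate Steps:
F(-14, (-12 + 15) - 6) + S(-68/15) = (-14 + ((-12 + 15) - 6)) - 68/15 = (-14 + (3 - 6)) - 68*1/15 = (-14 - 3) - 68/15 = -17 - 68/15 = -323/15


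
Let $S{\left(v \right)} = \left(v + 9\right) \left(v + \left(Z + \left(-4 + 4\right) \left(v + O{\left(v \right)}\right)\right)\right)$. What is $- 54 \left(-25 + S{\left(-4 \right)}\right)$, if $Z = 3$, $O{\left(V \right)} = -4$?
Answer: $1620$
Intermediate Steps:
$S{\left(v \right)} = \left(3 + v\right) \left(9 + v\right)$ ($S{\left(v \right)} = \left(v + 9\right) \left(v + \left(3 + \left(-4 + 4\right) \left(v - 4\right)\right)\right) = \left(9 + v\right) \left(v + \left(3 + 0 \left(-4 + v\right)\right)\right) = \left(9 + v\right) \left(v + \left(3 + 0\right)\right) = \left(9 + v\right) \left(v + 3\right) = \left(9 + v\right) \left(3 + v\right) = \left(3 + v\right) \left(9 + v\right)$)
$- 54 \left(-25 + S{\left(-4 \right)}\right) = - 54 \left(-25 + \left(27 + \left(-4\right)^{2} + 12 \left(-4\right)\right)\right) = - 54 \left(-25 + \left(27 + 16 - 48\right)\right) = - 54 \left(-25 - 5\right) = \left(-54\right) \left(-30\right) = 1620$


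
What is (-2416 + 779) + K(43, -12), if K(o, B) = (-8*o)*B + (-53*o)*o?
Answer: -95506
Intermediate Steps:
K(o, B) = -53*o² - 8*B*o (K(o, B) = -8*B*o - 53*o² = -53*o² - 8*B*o)
(-2416 + 779) + K(43, -12) = (-2416 + 779) - 1*43*(8*(-12) + 53*43) = -1637 - 1*43*(-96 + 2279) = -1637 - 1*43*2183 = -1637 - 93869 = -95506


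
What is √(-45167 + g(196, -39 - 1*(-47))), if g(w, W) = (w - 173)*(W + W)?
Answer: I*√44799 ≈ 211.66*I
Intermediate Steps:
g(w, W) = 2*W*(-173 + w) (g(w, W) = (-173 + w)*(2*W) = 2*W*(-173 + w))
√(-45167 + g(196, -39 - 1*(-47))) = √(-45167 + 2*(-39 - 1*(-47))*(-173 + 196)) = √(-45167 + 2*(-39 + 47)*23) = √(-45167 + 2*8*23) = √(-45167 + 368) = √(-44799) = I*√44799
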